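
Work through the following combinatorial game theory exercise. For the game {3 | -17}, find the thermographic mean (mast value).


Game = {3 | -17}, a switch {a | b} with numbers a > b.
Its thermograph has left wall a - t and right wall b + t, which meet at t = (a - b)/2, where both equal (a + b)/2. So the mast (mean value) is at (a + b)/2.
Mean = (3 + (-17))/2 = -14/2 = -7

-7


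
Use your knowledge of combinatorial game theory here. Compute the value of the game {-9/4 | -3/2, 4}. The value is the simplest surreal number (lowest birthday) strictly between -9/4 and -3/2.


Left options: {-9/4}, max = -9/4
Right options: {-3/2, 4}, min = -3/2
All options are numbers and max(Left) < min(Right), so by the simplicity theorem the value is the simplest (earliest-born) number strictly between -9/4 and -3/2.
The only integer strictly between -9/4 and -3/2 is -2.
No non-integer in the interval can be simpler: if x is a non-integer in the interval, then floor(x) or ceil(x) also lies in the interval (the interval contains an integer), and both are proper prefixes of x's sign expansion, i.e. born earlier. So the game value is -2.
Game value = -2

-2


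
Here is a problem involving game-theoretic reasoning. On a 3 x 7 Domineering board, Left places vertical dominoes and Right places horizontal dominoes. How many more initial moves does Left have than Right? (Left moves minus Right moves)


Board is 3 x 7 (rows x cols).
Left (vertical) placements: (rows-1) * cols = 2 * 7 = 14
Right (horizontal) placements: rows * (cols-1) = 3 * 6 = 18
Advantage = Left - Right = 14 - 18 = -4

-4


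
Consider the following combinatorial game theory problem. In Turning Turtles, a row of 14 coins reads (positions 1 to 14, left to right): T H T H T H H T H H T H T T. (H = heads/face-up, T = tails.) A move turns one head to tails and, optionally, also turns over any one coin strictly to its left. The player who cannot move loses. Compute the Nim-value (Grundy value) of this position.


Coins: T H T H T H H T H H T H T T
Key fact: a single head at position k behaves exactly like a Nim heap of size k (turning it to T and optionally flipping a coin at j < k corresponds to moving the heap from k to j, or to 0), and heads combine as a disjunctive sum (two heads at the same place would cancel, matching j XOR j = 0). So the Nim-value is the XOR of the 1-indexed positions of the heads.
Face-up positions (1-indexed): [2, 4, 6, 7, 9, 10, 12]
XOR 0 with 2: 0 XOR 2 = 2
XOR 2 with 4: 2 XOR 4 = 6
XOR 6 with 6: 6 XOR 6 = 0
XOR 0 with 7: 0 XOR 7 = 7
XOR 7 with 9: 7 XOR 9 = 14
XOR 14 with 10: 14 XOR 10 = 4
XOR 4 with 12: 4 XOR 12 = 8
Nim-value = 8

8


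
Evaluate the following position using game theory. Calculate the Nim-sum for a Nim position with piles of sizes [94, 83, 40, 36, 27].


We need the XOR (exclusive or) of all pile sizes.
After XOR-ing pile 1 (size 94): 0 XOR 94 = 94
After XOR-ing pile 2 (size 83): 94 XOR 83 = 13
After XOR-ing pile 3 (size 40): 13 XOR 40 = 37
After XOR-ing pile 4 (size 36): 37 XOR 36 = 1
After XOR-ing pile 5 (size 27): 1 XOR 27 = 26
The Nim-value of this position is 26.

26


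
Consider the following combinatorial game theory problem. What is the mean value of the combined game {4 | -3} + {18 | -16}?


G1 = {4 | -3}, G2 = {18 | -16}
Each is a switch {a | b} with numbers a > b; its mean value is (a + b)/2, and mean value is additive over game sums: m(G1 + G2) = m(G1) + m(G2).
Mean of G1 = (4 + (-3))/2 = 1/2 = 1/2
Mean of G2 = (18 + (-16))/2 = 2/2 = 1
Mean of G1 + G2 = 1/2 + 1 = 3/2

3/2


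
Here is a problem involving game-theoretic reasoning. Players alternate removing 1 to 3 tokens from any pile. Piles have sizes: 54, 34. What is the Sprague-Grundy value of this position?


Subtraction set: {1, 2, 3}
For this subtraction set, G(n) = n mod 4 (period = max + 1 = 4).
Pile 1 (size 54): G(54) = 54 mod 4 = 2
Pile 2 (size 34): G(34) = 34 mod 4 = 2
Total Grundy value = XOR of all: 2 XOR 2 = 0

0


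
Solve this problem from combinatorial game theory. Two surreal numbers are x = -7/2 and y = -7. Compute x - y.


x = -7/2, y = -7
Converting to common denominator: 2
x = -7/2, y = -14/2
x - y = -7/2 - -7 = 7/2

7/2


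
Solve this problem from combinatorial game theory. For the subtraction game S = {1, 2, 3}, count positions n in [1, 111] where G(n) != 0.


Subtraction set S = {1, 2, 3}, so G(n) = n mod 4.
G(n) = 0 when n is a multiple of 4.
Multiples of 4 in [1, 111]: 27
N-positions (nonzero Grundy) = 111 - 27 = 84

84


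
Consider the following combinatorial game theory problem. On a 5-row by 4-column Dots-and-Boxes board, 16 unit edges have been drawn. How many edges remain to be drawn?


Grid: 5 x 4 boxes, i.e. 6 rows and 5 columns of dots.
Horizontal edges: (rows + 1) * cols = 6 * 4 = 24
Vertical edges: rows * (cols + 1) = 5 * 5 = 25
Total edges: 24 + 25 = 49
Edges drawn: 16
Remaining: 49 - 16 = 33

33


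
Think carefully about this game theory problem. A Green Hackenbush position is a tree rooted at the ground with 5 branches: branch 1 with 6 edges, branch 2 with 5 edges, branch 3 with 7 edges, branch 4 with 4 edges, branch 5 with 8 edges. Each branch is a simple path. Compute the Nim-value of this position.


The tree has 5 branches from the ground vertex.
In Green Hackenbush, the Nim-value of a simple path of length k is k.
Branch 1: length 6, Nim-value = 6
Branch 2: length 5, Nim-value = 5
Branch 3: length 7, Nim-value = 7
Branch 4: length 4, Nim-value = 4
Branch 5: length 8, Nim-value = 8
Total Nim-value = XOR of all branch values:
0 XOR 6 = 6
6 XOR 5 = 3
3 XOR 7 = 4
4 XOR 4 = 0
0 XOR 8 = 8
Nim-value of the tree = 8

8


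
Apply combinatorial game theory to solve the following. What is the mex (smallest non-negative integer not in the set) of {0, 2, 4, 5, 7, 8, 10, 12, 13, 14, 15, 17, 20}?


Set = {0, 2, 4, 5, 7, 8, 10, 12, 13, 14, 15, 17, 20}
0 is in the set.
1 is NOT in the set. This is the mex.
mex = 1

1


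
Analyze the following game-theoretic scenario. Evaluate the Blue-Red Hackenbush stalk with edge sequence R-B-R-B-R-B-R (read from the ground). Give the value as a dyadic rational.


Edges (from ground): R-B-R-B-R-B-R
By Berlekamp's sign-expansion rule, a Blue-Red Hackenbush stalk has the value of the surreal number whose sign sequence is the edge sequence with B -> + and R -> -.
Sign sequence: -+-+-+-
Trace the sign expansion in the surreal number tree, starting from 0:
Edge 1: R (sign -) -> bounds (-inf, 0), value = -1
Edge 2: B (sign +) -> bounds (-1, 0), value = -1/2
Edge 3: R (sign -) -> bounds (-1, -1/2), value = -3/4
Edge 4: B (sign +) -> bounds (-3/4, -1/2), value = -5/8
Edge 5: R (sign -) -> bounds (-3/4, -5/8), value = -11/16
Edge 6: B (sign +) -> bounds (-11/16, -5/8), value = -21/32
Edge 7: R (sign -) -> bounds (-11/16, -21/32), value = -43/64
Game value = -43/64

-43/64


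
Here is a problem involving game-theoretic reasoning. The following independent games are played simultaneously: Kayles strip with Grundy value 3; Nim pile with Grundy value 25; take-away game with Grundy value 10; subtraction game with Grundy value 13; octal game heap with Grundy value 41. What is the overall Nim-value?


By the Sprague-Grundy theorem, the Grundy value of a sum of games is the XOR of individual Grundy values.
Kayles strip: Grundy value = 3. Running XOR: 0 XOR 3 = 3
Nim pile: Grundy value = 25. Running XOR: 3 XOR 25 = 26
take-away game: Grundy value = 10. Running XOR: 26 XOR 10 = 16
subtraction game: Grundy value = 13. Running XOR: 16 XOR 13 = 29
octal game heap: Grundy value = 41. Running XOR: 29 XOR 41 = 52
The combined Grundy value is 52.

52


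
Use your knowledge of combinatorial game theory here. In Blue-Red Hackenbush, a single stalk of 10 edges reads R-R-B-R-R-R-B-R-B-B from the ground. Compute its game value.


Edges (from ground): R-R-B-R-R-R-B-R-B-B
By Berlekamp's sign-expansion rule, a Blue-Red Hackenbush stalk has the value of the surreal number whose sign sequence is the edge sequence with B -> + and R -> -.
Sign sequence: --+---+-++
Trace the sign expansion in the surreal number tree, starting from 0:
Edge 1: R (sign -) -> bounds (-inf, 0), value = -1
Edge 2: R (sign -) -> bounds (-inf, -1), value = -2
Edge 3: B (sign +) -> bounds (-2, -1), value = -3/2
Edge 4: R (sign -) -> bounds (-2, -3/2), value = -7/4
Edge 5: R (sign -) -> bounds (-2, -7/4), value = -15/8
Edge 6: R (sign -) -> bounds (-2, -15/8), value = -31/16
Edge 7: B (sign +) -> bounds (-31/16, -15/8), value = -61/32
Edge 8: R (sign -) -> bounds (-31/16, -61/32), value = -123/64
Edge 9: B (sign +) -> bounds (-123/64, -61/32), value = -245/128
Edge 10: B (sign +) -> bounds (-245/128, -61/32), value = -489/256
Game value = -489/256

-489/256


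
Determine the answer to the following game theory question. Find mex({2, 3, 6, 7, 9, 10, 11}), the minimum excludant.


Set = {2, 3, 6, 7, 9, 10, 11}
0 is NOT in the set. This is the mex.
mex = 0

0


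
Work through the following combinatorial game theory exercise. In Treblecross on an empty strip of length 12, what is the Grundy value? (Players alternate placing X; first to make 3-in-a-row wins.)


Treblecross: place X on empty cells; 3-in-a-row wins.
Playing within two cells of an existing X lets the opponent win at once, so sensible play treats the cells i-2..i+2 around each X as dead. The player left with no safe cell loses, so this is a normal-play take-away game on strips of safe cells.
Placing X at cell i (0-indexed) of a strip of k safe cells leaves independent strips of sizes max(0, i-2) and max(0, k-i-3). Hence G(k) = mex{ G(max(0,i-2)) XOR G(max(0,k-i-3)) : 0 <= i < k }, with G(0) = 0.
G(1): splits (0,0):0^0=0 -> mex({0}) = 1
G(2): splits (0,0):0^0=0 -> mex({0}) = 1
G(3): splits (0,0):0^0=0 -> mex({0}) = 1
G(4): splits (0,1):0^1=1 (0,0):0^0=0 -> mex({0, 1}) = 2
G(5): splits (0,2):0^1=1 (0,1):0^1=1 (0,0):0^0=0 -> mex({0, 1}) = 2
G(6) = mex({1}) = 0
G(7) = mex({0, 1, 2}) = 3
G(8) = mex({0, 1, 2}) = 3
G(9) = mex({0, 2}) = 1
G(10) = mex({0, 2, 3}) = 1
G(11) = mex({0, 3}) = 1
G(12) = mex({1, 3}) = 0
Therefore G(12) = 0.

0


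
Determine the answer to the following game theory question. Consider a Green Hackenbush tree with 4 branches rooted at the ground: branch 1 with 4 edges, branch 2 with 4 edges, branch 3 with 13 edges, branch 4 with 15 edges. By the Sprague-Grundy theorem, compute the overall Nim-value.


The tree has 4 branches from the ground vertex.
In Green Hackenbush, the Nim-value of a simple path of length k is k.
Branch 1: length 4, Nim-value = 4
Branch 2: length 4, Nim-value = 4
Branch 3: length 13, Nim-value = 13
Branch 4: length 15, Nim-value = 15
Total Nim-value = XOR of all branch values:
0 XOR 4 = 4
4 XOR 4 = 0
0 XOR 13 = 13
13 XOR 15 = 2
Nim-value of the tree = 2

2


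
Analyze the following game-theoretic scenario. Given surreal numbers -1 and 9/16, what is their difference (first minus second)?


x = -1, y = 9/16
Converting to common denominator: 16
x = -16/16, y = 9/16
x - y = -1 - 9/16 = -25/16

-25/16


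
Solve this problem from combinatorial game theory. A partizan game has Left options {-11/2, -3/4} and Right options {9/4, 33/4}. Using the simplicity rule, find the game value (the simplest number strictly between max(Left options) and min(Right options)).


Left options: {-11/2, -3/4}, max = -3/4
Right options: {9/4, 33/4}, min = 9/4
All options are numbers and max(Left) < min(Right), so by the simplicity theorem the value is the simplest (earliest-born) number strictly between -3/4 and 9/4.
Integers 0 through 2 all lie strictly between -3/4 and 9/4.
Among integers, the simplest (lowest birthday = smallest |n|; 0 is born on day 0, +-n on day n) is 0.
No non-integer in the interval can be simpler: if x is a non-integer in the interval, then floor(x) or ceil(x) also lies in the interval (the interval contains an integer), and both are proper prefixes of x's sign expansion, i.e. born earlier. So the game value is 0.
Game value = 0

0


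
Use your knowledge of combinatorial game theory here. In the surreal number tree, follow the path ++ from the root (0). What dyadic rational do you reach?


Sign expansion: ++
Rule: track bounds (lo, hi), initially (-inf, +inf). On '+', the current value becomes lo and we move to the simplest number in (value, hi): value + 1 if hi = +inf, otherwise the midpoint (value + hi)/2. On '-', the current value becomes hi and we move to value - 1 if lo = -inf, otherwise the midpoint (lo + value)/2.
Start at 0.
Step 1: sign = +, move right. Bounds: (0, +inf). Value = 1
Step 2: sign = +, move right. Bounds: (1, +inf). Value = 2
The surreal number with sign expansion ++ is 2.

2


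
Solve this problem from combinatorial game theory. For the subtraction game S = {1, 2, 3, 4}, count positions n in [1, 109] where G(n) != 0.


Subtraction set S = {1, 2, 3, 4}, so G(n) = n mod 5.
G(n) = 0 when n is a multiple of 5.
Multiples of 5 in [1, 109]: 21
N-positions (nonzero Grundy) = 109 - 21 = 88

88


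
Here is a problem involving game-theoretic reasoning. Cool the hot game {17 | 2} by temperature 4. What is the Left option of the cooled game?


Original game: {17 | 2} (a switch {a | b} with a > b).
Cooling by t (for t below the temperature (a - b)/2 = 15/2) taxes each move by t: {a | b} cooled by t is {a - t | b + t}.
Cooling amount: t = 4
Cooled Left option: 17 - 4 = 13
Cooled Right option: 2 + 4 = 6
Cooled game: {13 | 6}
Left option = 13

13


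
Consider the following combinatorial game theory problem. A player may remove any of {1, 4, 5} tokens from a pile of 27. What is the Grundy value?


The subtraction set is S = {1, 4, 5}.
G(k) = mex{ G(k - s) : s in S, s <= k }. We compute iteratively: G(0) = 0.
G(1) = mex({0}) = 1
G(2) = mex({1}) = 0
G(3) = mex({0}) = 1
G(4) = mex({0, 1}) = 2
G(5) = mex({0, 1, 2}) = 3
G(6) = mex({0, 1, 3}) = 2
G(7) = mex({0, 1, 2}) = 3
G(8) = mex({1, 2, 3}) = 0
G(9) = mex({0, 2, 3}) = 1
G(10) = mex({1, 2, 3}) = 0
G(11) = mex({0, 2, 3}) = 1
G(12) = mex({0, 1, 3}) = 2
Observe that G(8)..G(12) = 0, 1, 0, 1, 2 repeats G(0)..G(4) = 0, 1, 0, 1, 2.
For k >= max(S) = 5, G(k) is determined by the previous 5 values G(k-5)..G(k-1); a window of 5 consecutive values has recurred shifted by 8, so by induction G(k + 8) = G(k) for all k >= 0: the sequence is periodic from the start with period 8.
One period: G(0..7) = 0, 1, 0, 1, 2, 3, 2, 3.
27 mod 8 = 3, so G(27) = G(3) = 1.

1


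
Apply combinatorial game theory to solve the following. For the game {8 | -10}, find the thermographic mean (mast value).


Game = {8 | -10}, a switch {a | b} with numbers a > b.
Its thermograph has left wall a - t and right wall b + t, which meet at t = (a - b)/2, where both equal (a + b)/2. So the mast (mean value) is at (a + b)/2.
Mean = (8 + (-10))/2 = -2/2 = -1

-1


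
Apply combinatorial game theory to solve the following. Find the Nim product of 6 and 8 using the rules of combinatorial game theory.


Nim multiplication is bilinear over XOR: (u XOR v) * w = (u*w) XOR (v*w).
So we split each operand into its bit components and XOR the pairwise Nim products.
6 = 2 + 4 (as XOR of powers of 2).
8 = 8 (as XOR of powers of 2).
Using the standard Nim-product table on single bits:
  2*2 = 3,   2*4 = 8,   2*8 = 12,
  4*4 = 6,   4*8 = 11,  8*8 = 13,
and  1*x = x (identity), k*l = l*k (commutative).
Pairwise Nim products:
  2 * 8 = 12
  4 * 8 = 11
XOR them: 12 XOR 11 = 7.
Result: 6 * 8 = 7 (in Nim).

7


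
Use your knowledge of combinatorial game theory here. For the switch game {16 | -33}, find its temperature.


The game is {16 | -33}, a switch {a | b} with numbers a > b.
Cooling {a | b} by t gives {a - t | b + t}, which stops being hot when a - t = b + t, i.e. at t = (a - b)/2. So the temperature of a switch is (a - b)/2.
Temperature = (Left option - Right option) / 2
= (16 - (-33)) / 2
= 49 / 2
= 49/2

49/2


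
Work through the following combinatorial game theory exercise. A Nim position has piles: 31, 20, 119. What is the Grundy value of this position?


We need the XOR (exclusive or) of all pile sizes.
After XOR-ing pile 1 (size 31): 0 XOR 31 = 31
After XOR-ing pile 2 (size 20): 31 XOR 20 = 11
After XOR-ing pile 3 (size 119): 11 XOR 119 = 124
The Nim-value of this position is 124.

124


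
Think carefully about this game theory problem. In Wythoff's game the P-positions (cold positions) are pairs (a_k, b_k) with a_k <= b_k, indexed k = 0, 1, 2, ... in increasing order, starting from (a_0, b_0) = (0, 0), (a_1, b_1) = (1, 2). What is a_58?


By Wythoff's theorem, a_k = floor(k * phi) and b_k = floor(k * phi^2) = a_k + k, where phi = (1 + sqrt(5))/2 is the golden ratio.
phi = (1 + sqrt(5))/2 = 1.618034
k = 58
k * phi = 58 * 1.618034 = 93.845971
a_58 = floor(k * phi) = 93

93


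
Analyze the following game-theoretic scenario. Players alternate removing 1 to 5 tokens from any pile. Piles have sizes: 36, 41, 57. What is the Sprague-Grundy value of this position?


Subtraction set: {1, 2, 3, 4, 5}
For this subtraction set, G(n) = n mod 6 (period = max + 1 = 6).
Pile 1 (size 36): G(36) = 36 mod 6 = 0
Pile 2 (size 41): G(41) = 41 mod 6 = 5
Pile 3 (size 57): G(57) = 57 mod 6 = 3
Total Grundy value = XOR of all: 0 XOR 5 XOR 3 = 6

6


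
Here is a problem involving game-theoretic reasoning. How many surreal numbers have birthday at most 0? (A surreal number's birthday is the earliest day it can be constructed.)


Day 0: {|} = 0 is born. Count = 1.
Day n: the number of surreal numbers born by day n is 2^(n+1) - 1.
By day 0: 2^1 - 1 = 1
By day 0: 1 surreal numbers.

1


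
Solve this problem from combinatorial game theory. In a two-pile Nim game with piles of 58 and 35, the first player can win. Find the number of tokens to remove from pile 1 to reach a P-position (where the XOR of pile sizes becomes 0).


Piles: 58 and 35
Current XOR: 58 XOR 35 = 25 (non-zero, so this is an N-position).
To make the XOR zero, we need to find a move that balances the piles.
For pile 1 (size 58): target = 58 XOR 25 = 35
We reduce pile 1 from 58 to 35.
Tokens removed: 58 - 35 = 23
Verification: 35 XOR 35 = 0

23


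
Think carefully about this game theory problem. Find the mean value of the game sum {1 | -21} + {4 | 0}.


G1 = {1 | -21}, G2 = {4 | 0}
Each is a switch {a | b} with numbers a > b; its mean value is (a + b)/2, and mean value is additive over game sums: m(G1 + G2) = m(G1) + m(G2).
Mean of G1 = (1 + (-21))/2 = -20/2 = -10
Mean of G2 = (4 + (0))/2 = 4/2 = 2
Mean of G1 + G2 = -10 + 2 = -8

-8


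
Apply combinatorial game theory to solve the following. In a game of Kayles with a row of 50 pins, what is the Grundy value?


Kayles: a move removes 1 or 2 adjacent pins from a contiguous row.
Removing pins from a row of k leaves two independent rows (a, b) with a + b = k - 1 (one pin) or a + b = k - 2 (two pins); an end removal gives a = 0.
By Sprague-Grundy, G(k) = mex{ G(a) XOR G(b) } over all these splits. G(0) = 0.
G(1): splits (0,0):0^0=0 -> mex({0}) = 1
G(2): splits (0,1):0^1=1 (0,0):0^0=0 -> mex({0, 1}) = 2
G(3): splits (0,2):0^2=2 (1,1):1^1=0 (0,1):0^1=1 -> mex({0, 1, 2}) = 3
G(4): splits (0,3):0^3=3 (1,2):1^2=3 (0,2):0^2=2 (1,1):1^1=0 -> mex({0, 2, 3}) = 1
G(5): splits (0,4):0^1=1 (1,3):1^3=2 (2,2):2^2=0 (0,3):0^3=3 (1,2):1^2=3 -> mex({0, 1, 2, 3}) = 4
G(6) = mex({0, 1, 2, 4}) = 3
G(7) = mex({0, 1, 3, 4, 5}) = 2
G(8) = mex({0, 2, 3, 5, 6}) = 1
G(9) = mex({0, 1, 2, 3, 6, 7}) = 4
G(10) = mex({0, 1, 3, 4, 5, 7}) = 2
G(11) = mex({0, 1, 2, 3, 4, 5}) = 6
G(12) = mex({0, 1, 2, 3, 5, 6, 7}) = 4
G(13) = mex({0, 2, 3, 4, 6, 7}) = 1
G(14) = mex({0, 1, 4, 5, 6, 7}) = 2
G(15) = mex({0, 1, 2, 3, 4, 5, 6}) = 7
G(16) = mex({0, 2, 3, 5, 6, 7}) = 1
G(17) = mex({0, 1, 2, 3, 5, 6, 7}) = 4
G(18) = mex({0, 1, 2, 4, 5, 6}) = 3
G(19) = mex({0, 1, 3, 4, 5, 7}) = 2
G(20) = mex({0, 2, 3, 4, 5, 6, 7}) = 1
G(21) = mex({0, 1, 2, 3, 5, 6, 7}) = 4
G(22) = mex({0, 1, 2, 3, 4, 5, 7}) = 6
G(23) = mex({0, 1, 2, 3, 4, 5, 6}) = 7
G(24) = mex({0, 1, 2, 3, 5, 6, 7}) = 4
G(25) = mex({0, 2, 3, 4, 6, 7}) = 1
G(26) = mex({0, 1, 3, 4, 5, 6, 7}) = 2
G(27) = mex({0, 1, 2, 3, 4, 5, 6, 7}) = 8
G(28) = mex({0, 1, 2, 3, 4, 6, 7, 8}) = 5
G(29) = mex({0, 1, 2, 3, 5, 6, 7, 8, 9}) = 4
G(30) = mex({0, 1, 2, 3, 4, 5, 6, 9, 10}) = 7
G(31) = mex({0, 1, 3, 4, 5, 7, 10, 11}) = 2
G(32) = mex({0, 2, 3, 4, 5, 6, 7, 9, 11}) = 1
G(33) = mex({0, 1, 2, 3, 4, 5, 6, 7, 9, 12}) = 8
G(34) = mex({0, 1, 2, 3, 4, 5, 7, 8, 11, 12}) = 6
G(35) = mex({0, 1, 2, 3, 4, 5, 6, 8, 9, 10, 11}) = 7
G(36) = mex({0, 1, 2, 3, 5, 6, 7, 9, 10}) = 4
G(37) = mex({0, 2, 3, 4, 6, 7, 9, 10, 11, 12}) = 1
G(38) = mex({0, 1, 3, 4, 5, 6, 7, 9, 10, 11, 12}) = 2
G(39) = mex({0, 1, 2, 4, 5, 6, 7, 9, 10, 12, 14}) = 3
G(40) = mex({0, 2, 3, 4, 6, 7, 11, 12, 14}) = 1
G(41) = mex({0, 1, 2, 3, 5, 6, 7, 9, 10, 11, 12}) = 4
G(42) = mex({0, 1, 2, 3, 4, 5, 6, 9, 10}) = 7
G(43) = mex({0, 1, 3, 4, 5, 7, 9, 10, 12, 15}) = 2
G(44) = mex({0, 2, 3, 4, 5, 6, 7, 9, 10, 12, 15}) = 1
G(45) = mex({0, 1, 2, 3, 4, 5, 6, 7, 9, 10, 12, 14}) = 8
G(46) = mex({0, 1, 3, 4, 5, 7, 8, 11, 12, 14}) = 2
G(47) = mex({0, 1, 2, 3, 4, 5, 6, 8, 9, 10, 11, 12}) = 7
G(48) = mex({0, 1, 2, 3, 5, 6, 7, 9, 10}) = 4
G(49) = mex({0, 2, 3, 4, 6, 7, 9, 10, 11, 12, 15}) = 1
G(50) = mex({0, 1, 4, 5, 6, 7, 9, 11, 12, 14, 15}) = 2
Therefore G(50) = 2.

2


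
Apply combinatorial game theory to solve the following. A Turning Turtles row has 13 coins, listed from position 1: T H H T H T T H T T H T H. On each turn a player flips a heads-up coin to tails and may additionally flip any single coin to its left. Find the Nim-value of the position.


Coins: T H H T H T T H T T H T H
Key fact: a single head at position k behaves exactly like a Nim heap of size k (turning it to T and optionally flipping a coin at j < k corresponds to moving the heap from k to j, or to 0), and heads combine as a disjunctive sum (two heads at the same place would cancel, matching j XOR j = 0). So the Nim-value is the XOR of the 1-indexed positions of the heads.
Face-up positions (1-indexed): [2, 3, 5, 8, 11, 13]
XOR 0 with 2: 0 XOR 2 = 2
XOR 2 with 3: 2 XOR 3 = 1
XOR 1 with 5: 1 XOR 5 = 4
XOR 4 with 8: 4 XOR 8 = 12
XOR 12 with 11: 12 XOR 11 = 7
XOR 7 with 13: 7 XOR 13 = 10
Nim-value = 10

10


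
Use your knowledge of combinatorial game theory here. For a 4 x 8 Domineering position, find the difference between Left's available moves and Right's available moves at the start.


Board is 4 x 8 (rows x cols).
Left (vertical) placements: (rows-1) * cols = 3 * 8 = 24
Right (horizontal) placements: rows * (cols-1) = 4 * 7 = 28
Advantage = Left - Right = 24 - 28 = -4

-4


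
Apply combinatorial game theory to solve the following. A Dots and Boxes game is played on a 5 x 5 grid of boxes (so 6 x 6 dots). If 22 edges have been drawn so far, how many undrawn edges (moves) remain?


Grid: 5 x 5 boxes, i.e. 6 rows and 6 columns of dots.
Horizontal edges: (rows + 1) * cols = 6 * 5 = 30
Vertical edges: rows * (cols + 1) = 5 * 6 = 30
Total edges: 30 + 30 = 60
Edges drawn: 22
Remaining: 60 - 22 = 38

38


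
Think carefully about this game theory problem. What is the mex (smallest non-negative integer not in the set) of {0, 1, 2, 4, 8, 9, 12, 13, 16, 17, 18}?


Set = {0, 1, 2, 4, 8, 9, 12, 13, 16, 17, 18}
0 is in the set.
1 is in the set.
2 is in the set.
3 is NOT in the set. This is the mex.
mex = 3

3


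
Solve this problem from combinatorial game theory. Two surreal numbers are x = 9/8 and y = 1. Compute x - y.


x = 9/8, y = 1
Converting to common denominator: 8
x = 9/8, y = 8/8
x - y = 9/8 - 1 = 1/8

1/8


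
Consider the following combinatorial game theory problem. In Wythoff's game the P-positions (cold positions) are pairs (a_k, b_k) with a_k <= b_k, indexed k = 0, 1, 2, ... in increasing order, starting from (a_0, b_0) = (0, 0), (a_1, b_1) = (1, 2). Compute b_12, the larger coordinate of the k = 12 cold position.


By Wythoff's theorem, a_k = floor(k * phi) and b_k = floor(k * phi^2) = a_k + k, where phi = (1 + sqrt(5))/2 is the golden ratio.
phi = (1 + sqrt(5))/2 = 1.618034
phi^2 = phi + 1 = 2.618034
k = 12
k * phi^2 = 12 * 2.618034 = 31.416408
b_12 = floor(k * phi^2) = 31 (check: a_12 + k = 19 + 12 = 31)

31


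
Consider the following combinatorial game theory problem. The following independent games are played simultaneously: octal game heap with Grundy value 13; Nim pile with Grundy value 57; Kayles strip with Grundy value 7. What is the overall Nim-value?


By the Sprague-Grundy theorem, the Grundy value of a sum of games is the XOR of individual Grundy values.
octal game heap: Grundy value = 13. Running XOR: 0 XOR 13 = 13
Nim pile: Grundy value = 57. Running XOR: 13 XOR 57 = 52
Kayles strip: Grundy value = 7. Running XOR: 52 XOR 7 = 51
The combined Grundy value is 51.

51


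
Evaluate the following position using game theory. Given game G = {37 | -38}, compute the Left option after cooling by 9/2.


Original game: {37 | -38} (a switch {a | b} with a > b).
Cooling by t (for t below the temperature (a - b)/2 = 75/2) taxes each move by t: {a | b} cooled by t is {a - t | b + t}.
Cooling amount: t = 9/2
Cooled Left option: 37 - 9/2 = 65/2
Cooled Right option: -38 + 9/2 = -67/2
Cooled game: {65/2 | -67/2}
Left option = 65/2

65/2


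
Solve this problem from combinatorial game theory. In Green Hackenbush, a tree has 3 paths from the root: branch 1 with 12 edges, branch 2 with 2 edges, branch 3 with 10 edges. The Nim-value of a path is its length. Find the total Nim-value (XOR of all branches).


The tree has 3 branches from the ground vertex.
In Green Hackenbush, the Nim-value of a simple path of length k is k.
Branch 1: length 12, Nim-value = 12
Branch 2: length 2, Nim-value = 2
Branch 3: length 10, Nim-value = 10
Total Nim-value = XOR of all branch values:
0 XOR 12 = 12
12 XOR 2 = 14
14 XOR 10 = 4
Nim-value of the tree = 4

4


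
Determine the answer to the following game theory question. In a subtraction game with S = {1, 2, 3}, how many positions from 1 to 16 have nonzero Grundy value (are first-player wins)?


Subtraction set S = {1, 2, 3}, so G(n) = n mod 4.
G(n) = 0 when n is a multiple of 4.
Multiples of 4 in [1, 16]: 4
N-positions (nonzero Grundy) = 16 - 4 = 12

12


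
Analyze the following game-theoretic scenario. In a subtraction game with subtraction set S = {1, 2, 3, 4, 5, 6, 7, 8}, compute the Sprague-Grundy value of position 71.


The subtraction set is S = {1, 2, 3, 4, 5, 6, 7, 8}.
G(k) = mex{ G(k - s) : s in S, s <= k }. We compute iteratively: G(0) = 0.
G(1) = mex({0}) = 1
G(2) = mex({0, 1}) = 2
G(3) = mex({0, 1, 2}) = 3
G(4) = mex({0, 1, 2, 3}) = 4
G(5) = mex({0, 1, 2, 3, 4}) = 5
G(6) = mex({0, 1, 2, 3, 4, 5}) = 6
G(7) = mex({0, 1, 2, 3, 4, 5, 6}) = 7
G(8) = mex({0, 1, 2, 3, 4, 5, 6, 7}) = 8
G(9) = mex({1, 2, 3, 4, 5, 6, 7, 8}) = 0
G(10) = mex({0, 2, 3, 4, 5, 6, 7, 8}) = 1
G(11) = mex({0, 1, 3, 4, 5, 6, 7, 8}) = 2
G(12) = mex({0, 1, 2, 4, 5, 6, 7, 8}) = 3
G(13) = mex({0, 1, 2, 3, 5, 6, 7, 8}) = 4
G(14) = mex({0, 1, 2, 3, 4, 6, 7, 8}) = 5
G(15) = mex({0, 1, 2, 3, 4, 5, 7, 8}) = 6
G(16) = mex({0, 1, 2, 3, 4, 5, 6, 8}) = 7
Observe that G(9)..G(16) = 0, 1, 2, 3, 4, 5, 6, 7 repeats G(0)..G(7) = 0, 1, 2, 3, 4, 5, 6, 7.
For k >= max(S) = 8, G(k) is determined by the previous 8 values G(k-8)..G(k-1); a window of 8 consecutive values has recurred shifted by 9, so by induction G(k + 9) = G(k) for all k >= 0: the sequence is periodic from the start with period 9.
One period: G(0..8) = 0, 1, 2, 3, 4, 5, 6, 7, 8.
71 mod 9 = 8, so G(71) = G(8) = 8.

8


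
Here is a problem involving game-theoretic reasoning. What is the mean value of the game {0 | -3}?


Game = {0 | -3}, a switch {a | b} with numbers a > b.
Its thermograph has left wall a - t and right wall b + t, which meet at t = (a - b)/2, where both equal (a + b)/2. So the mast (mean value) is at (a + b)/2.
Mean = (0 + (-3))/2 = -3/2 = -3/2

-3/2


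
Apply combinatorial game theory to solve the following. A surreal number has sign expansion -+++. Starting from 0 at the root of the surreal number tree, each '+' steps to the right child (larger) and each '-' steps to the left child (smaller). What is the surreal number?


Sign expansion: -+++
Rule: track bounds (lo, hi), initially (-inf, +inf). On '+', the current value becomes lo and we move to the simplest number in (value, hi): value + 1 if hi = +inf, otherwise the midpoint (value + hi)/2. On '-', the current value becomes hi and we move to value - 1 if lo = -inf, otherwise the midpoint (lo + value)/2.
Start at 0.
Step 1: sign = -, move left. Bounds: (-inf, 0). Value = -1
Step 2: sign = +, move right. Bounds: (-1, 0). Value = -1/2
Step 3: sign = +, move right. Bounds: (-1/2, 0). Value = -1/4
Step 4: sign = +, move right. Bounds: (-1/4, 0). Value = -1/8
The surreal number with sign expansion -+++ is -1/8.

-1/8


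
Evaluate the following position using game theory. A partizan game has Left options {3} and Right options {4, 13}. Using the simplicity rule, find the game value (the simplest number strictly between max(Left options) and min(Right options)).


Left options: {3}, max = 3
Right options: {4, 13}, min = 4
All options are numbers and max(Left) < min(Right), so by the simplicity theorem the value is the simplest (earliest-born) number strictly between 3 and 4.
No integer lies strictly between 3 and 4, so the value is the dyadic rational m/2^k in the interval with the smallest k (then m odd); search k = 1, 2, ...:
Denominator 2: 7/2 lies strictly between 3 and 4 -- found.
The simplest number in the interval is 7/2.
Game value = 7/2

7/2


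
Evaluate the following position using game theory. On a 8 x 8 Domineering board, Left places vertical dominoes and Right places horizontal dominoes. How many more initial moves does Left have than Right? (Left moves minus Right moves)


Board is 8 x 8 (rows x cols).
Left (vertical) placements: (rows-1) * cols = 7 * 8 = 56
Right (horizontal) placements: rows * (cols-1) = 8 * 7 = 56
Advantage = Left - Right = 56 - 56 = 0

0


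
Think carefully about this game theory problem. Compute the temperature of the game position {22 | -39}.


The game is {22 | -39}, a switch {a | b} with numbers a > b.
Cooling {a | b} by t gives {a - t | b + t}, which stops being hot when a - t = b + t, i.e. at t = (a - b)/2. So the temperature of a switch is (a - b)/2.
Temperature = (Left option - Right option) / 2
= (22 - (-39)) / 2
= 61 / 2
= 61/2

61/2


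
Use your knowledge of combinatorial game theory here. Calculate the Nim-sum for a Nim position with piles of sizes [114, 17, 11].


We need the XOR (exclusive or) of all pile sizes.
After XOR-ing pile 1 (size 114): 0 XOR 114 = 114
After XOR-ing pile 2 (size 17): 114 XOR 17 = 99
After XOR-ing pile 3 (size 11): 99 XOR 11 = 104
The Nim-value of this position is 104.

104


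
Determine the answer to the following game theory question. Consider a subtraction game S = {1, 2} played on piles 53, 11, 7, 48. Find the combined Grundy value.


Subtraction set: {1, 2}
For this subtraction set, G(n) = n mod 3 (period = max + 1 = 3).
Pile 1 (size 53): G(53) = 53 mod 3 = 2
Pile 2 (size 11): G(11) = 11 mod 3 = 2
Pile 3 (size 7): G(7) = 7 mod 3 = 1
Pile 4 (size 48): G(48) = 48 mod 3 = 0
Total Grundy value = XOR of all: 2 XOR 2 XOR 1 XOR 0 = 1

1


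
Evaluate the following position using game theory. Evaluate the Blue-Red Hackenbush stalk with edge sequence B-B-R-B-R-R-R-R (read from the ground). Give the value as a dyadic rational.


Edges (from ground): B-B-R-B-R-R-R-R
By Berlekamp's sign-expansion rule, a Blue-Red Hackenbush stalk has the value of the surreal number whose sign sequence is the edge sequence with B -> + and R -> -.
Sign sequence: ++-+----
Trace the sign expansion in the surreal number tree, starting from 0:
Edge 1: B (sign +) -> bounds (0, +inf), value = 1
Edge 2: B (sign +) -> bounds (1, +inf), value = 2
Edge 3: R (sign -) -> bounds (1, 2), value = 3/2
Edge 4: B (sign +) -> bounds (3/2, 2), value = 7/4
Edge 5: R (sign -) -> bounds (3/2, 7/4), value = 13/8
Edge 6: R (sign -) -> bounds (3/2, 13/8), value = 25/16
Edge 7: R (sign -) -> bounds (3/2, 25/16), value = 49/32
Edge 8: R (sign -) -> bounds (3/2, 49/32), value = 97/64
Game value = 97/64

97/64


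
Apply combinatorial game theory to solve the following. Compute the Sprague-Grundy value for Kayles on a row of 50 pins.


Kayles: a move removes 1 or 2 adjacent pins from a contiguous row.
Removing pins from a row of k leaves two independent rows (a, b) with a + b = k - 1 (one pin) or a + b = k - 2 (two pins); an end removal gives a = 0.
By Sprague-Grundy, G(k) = mex{ G(a) XOR G(b) } over all these splits. G(0) = 0.
G(1): splits (0,0):0^0=0 -> mex({0}) = 1
G(2): splits (0,1):0^1=1 (0,0):0^0=0 -> mex({0, 1}) = 2
G(3): splits (0,2):0^2=2 (1,1):1^1=0 (0,1):0^1=1 -> mex({0, 1, 2}) = 3
G(4): splits (0,3):0^3=3 (1,2):1^2=3 (0,2):0^2=2 (1,1):1^1=0 -> mex({0, 2, 3}) = 1
G(5): splits (0,4):0^1=1 (1,3):1^3=2 (2,2):2^2=0 (0,3):0^3=3 (1,2):1^2=3 -> mex({0, 1, 2, 3}) = 4
G(6) = mex({0, 1, 2, 4}) = 3
G(7) = mex({0, 1, 3, 4, 5}) = 2
G(8) = mex({0, 2, 3, 5, 6}) = 1
G(9) = mex({0, 1, 2, 3, 6, 7}) = 4
G(10) = mex({0, 1, 3, 4, 5, 7}) = 2
G(11) = mex({0, 1, 2, 3, 4, 5}) = 6
G(12) = mex({0, 1, 2, 3, 5, 6, 7}) = 4
G(13) = mex({0, 2, 3, 4, 6, 7}) = 1
G(14) = mex({0, 1, 4, 5, 6, 7}) = 2
G(15) = mex({0, 1, 2, 3, 4, 5, 6}) = 7
G(16) = mex({0, 2, 3, 5, 6, 7}) = 1
G(17) = mex({0, 1, 2, 3, 5, 6, 7}) = 4
G(18) = mex({0, 1, 2, 4, 5, 6}) = 3
G(19) = mex({0, 1, 3, 4, 5, 7}) = 2
G(20) = mex({0, 2, 3, 4, 5, 6, 7}) = 1
G(21) = mex({0, 1, 2, 3, 5, 6, 7}) = 4
G(22) = mex({0, 1, 2, 3, 4, 5, 7}) = 6
G(23) = mex({0, 1, 2, 3, 4, 5, 6}) = 7
G(24) = mex({0, 1, 2, 3, 5, 6, 7}) = 4
G(25) = mex({0, 2, 3, 4, 6, 7}) = 1
G(26) = mex({0, 1, 3, 4, 5, 6, 7}) = 2
G(27) = mex({0, 1, 2, 3, 4, 5, 6, 7}) = 8
G(28) = mex({0, 1, 2, 3, 4, 6, 7, 8}) = 5
G(29) = mex({0, 1, 2, 3, 5, 6, 7, 8, 9}) = 4
G(30) = mex({0, 1, 2, 3, 4, 5, 6, 9, 10}) = 7
G(31) = mex({0, 1, 3, 4, 5, 7, 10, 11}) = 2
G(32) = mex({0, 2, 3, 4, 5, 6, 7, 9, 11}) = 1
G(33) = mex({0, 1, 2, 3, 4, 5, 6, 7, 9, 12}) = 8
G(34) = mex({0, 1, 2, 3, 4, 5, 7, 8, 11, 12}) = 6
G(35) = mex({0, 1, 2, 3, 4, 5, 6, 8, 9, 10, 11}) = 7
G(36) = mex({0, 1, 2, 3, 5, 6, 7, 9, 10}) = 4
G(37) = mex({0, 2, 3, 4, 6, 7, 9, 10, 11, 12}) = 1
G(38) = mex({0, 1, 3, 4, 5, 6, 7, 9, 10, 11, 12}) = 2
G(39) = mex({0, 1, 2, 4, 5, 6, 7, 9, 10, 12, 14}) = 3
G(40) = mex({0, 2, 3, 4, 6, 7, 11, 12, 14}) = 1
G(41) = mex({0, 1, 2, 3, 5, 6, 7, 9, 10, 11, 12}) = 4
G(42) = mex({0, 1, 2, 3, 4, 5, 6, 9, 10}) = 7
G(43) = mex({0, 1, 3, 4, 5, 7, 9, 10, 12, 15}) = 2
G(44) = mex({0, 2, 3, 4, 5, 6, 7, 9, 10, 12, 15}) = 1
G(45) = mex({0, 1, 2, 3, 4, 5, 6, 7, 9, 10, 12, 14}) = 8
G(46) = mex({0, 1, 3, 4, 5, 7, 8, 11, 12, 14}) = 2
G(47) = mex({0, 1, 2, 3, 4, 5, 6, 8, 9, 10, 11, 12}) = 7
G(48) = mex({0, 1, 2, 3, 5, 6, 7, 9, 10}) = 4
G(49) = mex({0, 2, 3, 4, 6, 7, 9, 10, 11, 12, 15}) = 1
G(50) = mex({0, 1, 4, 5, 6, 7, 9, 11, 12, 14, 15}) = 2
Therefore G(50) = 2.

2


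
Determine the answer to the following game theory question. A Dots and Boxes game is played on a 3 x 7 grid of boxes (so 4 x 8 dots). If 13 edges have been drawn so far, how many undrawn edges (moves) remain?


Grid: 3 x 7 boxes, i.e. 4 rows and 8 columns of dots.
Horizontal edges: (rows + 1) * cols = 4 * 7 = 28
Vertical edges: rows * (cols + 1) = 3 * 8 = 24
Total edges: 28 + 24 = 52
Edges drawn: 13
Remaining: 52 - 13 = 39

39


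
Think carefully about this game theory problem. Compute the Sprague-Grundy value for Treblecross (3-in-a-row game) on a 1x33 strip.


Treblecross: place X on empty cells; 3-in-a-row wins.
Playing within two cells of an existing X lets the opponent win at once, so sensible play treats the cells i-2..i+2 around each X as dead. The player left with no safe cell loses, so this is a normal-play take-away game on strips of safe cells.
Placing X at cell i (0-indexed) of a strip of k safe cells leaves independent strips of sizes max(0, i-2) and max(0, k-i-3). Hence G(k) = mex{ G(max(0,i-2)) XOR G(max(0,k-i-3)) : 0 <= i < k }, with G(0) = 0.
G(1): splits (0,0):0^0=0 -> mex({0}) = 1
G(2): splits (0,0):0^0=0 -> mex({0}) = 1
G(3): splits (0,0):0^0=0 -> mex({0}) = 1
G(4): splits (0,1):0^1=1 (0,0):0^0=0 -> mex({0, 1}) = 2
G(5): splits (0,2):0^1=1 (0,1):0^1=1 (0,0):0^0=0 -> mex({0, 1}) = 2
G(6) = mex({1}) = 0
G(7) = mex({0, 1, 2}) = 3
G(8) = mex({0, 1, 2}) = 3
G(9) = mex({0, 2}) = 1
G(10) = mex({0, 2, 3}) = 1
G(11) = mex({0, 3}) = 1
G(12) = mex({1, 3}) = 0
G(13) = mex({0, 1, 2, 3}) = 4
G(14) = mex({0, 1, 2}) = 3
G(15) = mex({0, 1, 2}) = 3
G(16) = mex({0, 1, 2, 4}) = 3
G(17) = mex({0, 1, 3, 4}) = 2
G(18) = mex({0, 1, 3, 4}) = 2
G(19) = mex({0, 1, 3, 5}) = 2
G(20) = mex({0, 1, 2, 3, 5}) = 4
G(21) = mex({0, 1, 2, 3, 5}) = 4
G(22) = mex({1, 2, 6}) = 0
G(23) = mex({0, 1, 2, 3, 4, 6}) = 5
G(24) = mex({0, 1, 2, 3, 4}) = 5
G(25) = mex({0, 1, 3, 4, 7}) = 2
G(26) = mex({0, 1, 3, 4, 5, 7}) = 2
G(27) = mex({0, 1, 3, 5}) = 2
G(28) = mex({0, 1, 2, 5}) = 3
G(29) = mex({0, 1, 2, 4, 5, 6}) = 3
G(30) = mex({1, 2, 4, 6}) = 0
G(31) = mex({0, 1, 2, 3, 4, 6}) = 5
G(32) = mex({1, 2, 3, 4, 7}) = 0
G(33) = mex({0, 3, 7}) = 1
Therefore G(33) = 1.

1


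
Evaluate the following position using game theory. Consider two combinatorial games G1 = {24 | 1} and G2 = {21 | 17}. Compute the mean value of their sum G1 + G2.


G1 = {24 | 1}, G2 = {21 | 17}
Each is a switch {a | b} with numbers a > b; its mean value is (a + b)/2, and mean value is additive over game sums: m(G1 + G2) = m(G1) + m(G2).
Mean of G1 = (24 + (1))/2 = 25/2 = 25/2
Mean of G2 = (21 + (17))/2 = 38/2 = 19
Mean of G1 + G2 = 25/2 + 19 = 63/2

63/2


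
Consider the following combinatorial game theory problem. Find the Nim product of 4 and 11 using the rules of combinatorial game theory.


Nim multiplication is bilinear over XOR: (u XOR v) * w = (u*w) XOR (v*w).
So we split each operand into its bit components and XOR the pairwise Nim products.
4 = 4 (as XOR of powers of 2).
11 = 1 + 2 + 8 (as XOR of powers of 2).
Using the standard Nim-product table on single bits:
  2*2 = 3,   2*4 = 8,   2*8 = 12,
  4*4 = 6,   4*8 = 11,  8*8 = 13,
and  1*x = x (identity), k*l = l*k (commutative).
Pairwise Nim products:
  4 * 1 = 4
  4 * 2 = 8
  4 * 8 = 11
XOR them: 4 XOR 8 XOR 11 = 7.
Result: 4 * 11 = 7 (in Nim).

7


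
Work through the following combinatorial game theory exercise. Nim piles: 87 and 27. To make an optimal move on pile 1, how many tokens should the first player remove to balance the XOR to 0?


Piles: 87 and 27
Current XOR: 87 XOR 27 = 76 (non-zero, so this is an N-position).
To make the XOR zero, we need to find a move that balances the piles.
For pile 1 (size 87): target = 87 XOR 76 = 27
We reduce pile 1 from 87 to 27.
Tokens removed: 87 - 27 = 60
Verification: 27 XOR 27 = 0

60


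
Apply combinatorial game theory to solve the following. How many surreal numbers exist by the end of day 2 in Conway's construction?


Day 0: {|} = 0 is born. Count = 1.
Day n: the number of surreal numbers born by day n is 2^(n+1) - 1.
By day 0: 2^1 - 1 = 1
By day 1: 2^2 - 1 = 3
By day 2: 2^3 - 1 = 7
By day 2: 7 surreal numbers.

7


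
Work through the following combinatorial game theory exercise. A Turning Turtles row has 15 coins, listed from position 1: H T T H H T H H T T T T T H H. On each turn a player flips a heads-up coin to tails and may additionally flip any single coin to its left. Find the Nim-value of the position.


Coins: H T T H H T H H T T T T T H H
Key fact: a single head at position k behaves exactly like a Nim heap of size k (turning it to T and optionally flipping a coin at j < k corresponds to moving the heap from k to j, or to 0), and heads combine as a disjunctive sum (two heads at the same place would cancel, matching j XOR j = 0). So the Nim-value is the XOR of the 1-indexed positions of the heads.
Face-up positions (1-indexed): [1, 4, 5, 7, 8, 14, 15]
XOR 0 with 1: 0 XOR 1 = 1
XOR 1 with 4: 1 XOR 4 = 5
XOR 5 with 5: 5 XOR 5 = 0
XOR 0 with 7: 0 XOR 7 = 7
XOR 7 with 8: 7 XOR 8 = 15
XOR 15 with 14: 15 XOR 14 = 1
XOR 1 with 15: 1 XOR 15 = 14
Nim-value = 14

14


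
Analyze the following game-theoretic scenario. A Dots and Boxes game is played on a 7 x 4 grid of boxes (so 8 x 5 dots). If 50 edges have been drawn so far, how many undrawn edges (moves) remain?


Grid: 7 x 4 boxes, i.e. 8 rows and 5 columns of dots.
Horizontal edges: (rows + 1) * cols = 8 * 4 = 32
Vertical edges: rows * (cols + 1) = 7 * 5 = 35
Total edges: 32 + 35 = 67
Edges drawn: 50
Remaining: 67 - 50 = 17

17
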